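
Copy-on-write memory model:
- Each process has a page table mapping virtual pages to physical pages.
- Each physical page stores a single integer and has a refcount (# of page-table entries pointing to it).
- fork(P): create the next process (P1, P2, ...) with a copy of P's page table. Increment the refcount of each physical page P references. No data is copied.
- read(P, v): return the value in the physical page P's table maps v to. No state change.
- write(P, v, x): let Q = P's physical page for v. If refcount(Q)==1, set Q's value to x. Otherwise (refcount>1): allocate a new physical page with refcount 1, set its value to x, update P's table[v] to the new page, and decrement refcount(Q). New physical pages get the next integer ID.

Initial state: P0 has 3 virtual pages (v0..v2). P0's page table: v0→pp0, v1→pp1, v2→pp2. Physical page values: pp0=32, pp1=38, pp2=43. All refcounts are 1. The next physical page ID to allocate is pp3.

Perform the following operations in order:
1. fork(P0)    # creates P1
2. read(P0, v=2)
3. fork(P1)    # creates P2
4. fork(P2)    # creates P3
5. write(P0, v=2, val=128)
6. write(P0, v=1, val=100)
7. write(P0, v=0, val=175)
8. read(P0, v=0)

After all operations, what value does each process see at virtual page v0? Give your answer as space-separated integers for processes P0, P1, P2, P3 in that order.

Answer: 175 32 32 32

Derivation:
Op 1: fork(P0) -> P1. 3 ppages; refcounts: pp0:2 pp1:2 pp2:2
Op 2: read(P0, v2) -> 43. No state change.
Op 3: fork(P1) -> P2. 3 ppages; refcounts: pp0:3 pp1:3 pp2:3
Op 4: fork(P2) -> P3. 3 ppages; refcounts: pp0:4 pp1:4 pp2:4
Op 5: write(P0, v2, 128). refcount(pp2)=4>1 -> COPY to pp3. 4 ppages; refcounts: pp0:4 pp1:4 pp2:3 pp3:1
Op 6: write(P0, v1, 100). refcount(pp1)=4>1 -> COPY to pp4. 5 ppages; refcounts: pp0:4 pp1:3 pp2:3 pp3:1 pp4:1
Op 7: write(P0, v0, 175). refcount(pp0)=4>1 -> COPY to pp5. 6 ppages; refcounts: pp0:3 pp1:3 pp2:3 pp3:1 pp4:1 pp5:1
Op 8: read(P0, v0) -> 175. No state change.
P0: v0 -> pp5 = 175
P1: v0 -> pp0 = 32
P2: v0 -> pp0 = 32
P3: v0 -> pp0 = 32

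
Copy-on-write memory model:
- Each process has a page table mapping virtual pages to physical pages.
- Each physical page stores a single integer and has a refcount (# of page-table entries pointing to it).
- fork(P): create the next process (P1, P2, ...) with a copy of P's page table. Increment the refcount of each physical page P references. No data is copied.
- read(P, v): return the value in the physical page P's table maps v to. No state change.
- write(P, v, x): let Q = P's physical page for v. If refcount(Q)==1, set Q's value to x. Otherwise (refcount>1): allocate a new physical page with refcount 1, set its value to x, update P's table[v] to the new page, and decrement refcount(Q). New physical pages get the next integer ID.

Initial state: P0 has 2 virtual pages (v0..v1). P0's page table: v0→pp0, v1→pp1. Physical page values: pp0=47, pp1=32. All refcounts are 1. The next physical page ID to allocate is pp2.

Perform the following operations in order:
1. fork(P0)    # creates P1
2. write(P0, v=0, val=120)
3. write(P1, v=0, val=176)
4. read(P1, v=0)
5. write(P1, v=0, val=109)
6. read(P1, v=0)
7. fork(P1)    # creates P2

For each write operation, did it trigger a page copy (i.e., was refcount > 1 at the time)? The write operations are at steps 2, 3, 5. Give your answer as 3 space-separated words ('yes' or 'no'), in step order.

Op 1: fork(P0) -> P1. 2 ppages; refcounts: pp0:2 pp1:2
Op 2: write(P0, v0, 120). refcount(pp0)=2>1 -> COPY to pp2. 3 ppages; refcounts: pp0:1 pp1:2 pp2:1
Op 3: write(P1, v0, 176). refcount(pp0)=1 -> write in place. 3 ppages; refcounts: pp0:1 pp1:2 pp2:1
Op 4: read(P1, v0) -> 176. No state change.
Op 5: write(P1, v0, 109). refcount(pp0)=1 -> write in place. 3 ppages; refcounts: pp0:1 pp1:2 pp2:1
Op 6: read(P1, v0) -> 109. No state change.
Op 7: fork(P1) -> P2. 3 ppages; refcounts: pp0:2 pp1:3 pp2:1

yes no no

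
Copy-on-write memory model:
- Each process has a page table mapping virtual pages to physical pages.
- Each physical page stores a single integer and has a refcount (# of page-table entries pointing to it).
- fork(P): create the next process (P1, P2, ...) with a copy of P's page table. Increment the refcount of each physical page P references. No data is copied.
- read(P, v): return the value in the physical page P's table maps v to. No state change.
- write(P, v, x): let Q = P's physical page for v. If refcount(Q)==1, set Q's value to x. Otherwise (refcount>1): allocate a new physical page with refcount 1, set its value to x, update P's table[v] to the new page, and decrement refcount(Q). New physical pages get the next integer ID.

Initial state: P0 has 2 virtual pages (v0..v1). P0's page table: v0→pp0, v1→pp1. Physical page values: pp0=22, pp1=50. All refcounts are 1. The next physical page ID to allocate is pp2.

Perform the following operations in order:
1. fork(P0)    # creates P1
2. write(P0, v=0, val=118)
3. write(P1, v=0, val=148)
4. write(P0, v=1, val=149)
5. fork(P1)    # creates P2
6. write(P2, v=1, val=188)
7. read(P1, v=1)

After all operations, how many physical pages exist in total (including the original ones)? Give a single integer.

Op 1: fork(P0) -> P1. 2 ppages; refcounts: pp0:2 pp1:2
Op 2: write(P0, v0, 118). refcount(pp0)=2>1 -> COPY to pp2. 3 ppages; refcounts: pp0:1 pp1:2 pp2:1
Op 3: write(P1, v0, 148). refcount(pp0)=1 -> write in place. 3 ppages; refcounts: pp0:1 pp1:2 pp2:1
Op 4: write(P0, v1, 149). refcount(pp1)=2>1 -> COPY to pp3. 4 ppages; refcounts: pp0:1 pp1:1 pp2:1 pp3:1
Op 5: fork(P1) -> P2. 4 ppages; refcounts: pp0:2 pp1:2 pp2:1 pp3:1
Op 6: write(P2, v1, 188). refcount(pp1)=2>1 -> COPY to pp4. 5 ppages; refcounts: pp0:2 pp1:1 pp2:1 pp3:1 pp4:1
Op 7: read(P1, v1) -> 50. No state change.

Answer: 5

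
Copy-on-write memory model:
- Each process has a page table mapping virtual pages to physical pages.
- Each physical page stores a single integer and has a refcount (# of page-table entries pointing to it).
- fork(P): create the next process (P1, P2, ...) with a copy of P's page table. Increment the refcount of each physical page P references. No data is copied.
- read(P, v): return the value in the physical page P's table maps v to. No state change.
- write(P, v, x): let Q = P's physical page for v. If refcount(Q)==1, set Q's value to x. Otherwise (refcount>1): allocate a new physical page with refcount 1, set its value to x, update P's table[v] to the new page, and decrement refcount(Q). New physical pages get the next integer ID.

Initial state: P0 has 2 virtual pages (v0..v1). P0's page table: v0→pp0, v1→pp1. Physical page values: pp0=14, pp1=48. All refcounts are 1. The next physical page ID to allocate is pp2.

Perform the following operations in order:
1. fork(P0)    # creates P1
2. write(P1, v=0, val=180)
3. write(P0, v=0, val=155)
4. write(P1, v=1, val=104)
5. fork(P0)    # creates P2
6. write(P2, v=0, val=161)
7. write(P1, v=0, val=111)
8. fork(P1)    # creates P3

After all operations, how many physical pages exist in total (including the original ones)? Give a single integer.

Op 1: fork(P0) -> P1. 2 ppages; refcounts: pp0:2 pp1:2
Op 2: write(P1, v0, 180). refcount(pp0)=2>1 -> COPY to pp2. 3 ppages; refcounts: pp0:1 pp1:2 pp2:1
Op 3: write(P0, v0, 155). refcount(pp0)=1 -> write in place. 3 ppages; refcounts: pp0:1 pp1:2 pp2:1
Op 4: write(P1, v1, 104). refcount(pp1)=2>1 -> COPY to pp3. 4 ppages; refcounts: pp0:1 pp1:1 pp2:1 pp3:1
Op 5: fork(P0) -> P2. 4 ppages; refcounts: pp0:2 pp1:2 pp2:1 pp3:1
Op 6: write(P2, v0, 161). refcount(pp0)=2>1 -> COPY to pp4. 5 ppages; refcounts: pp0:1 pp1:2 pp2:1 pp3:1 pp4:1
Op 7: write(P1, v0, 111). refcount(pp2)=1 -> write in place. 5 ppages; refcounts: pp0:1 pp1:2 pp2:1 pp3:1 pp4:1
Op 8: fork(P1) -> P3. 5 ppages; refcounts: pp0:1 pp1:2 pp2:2 pp3:2 pp4:1

Answer: 5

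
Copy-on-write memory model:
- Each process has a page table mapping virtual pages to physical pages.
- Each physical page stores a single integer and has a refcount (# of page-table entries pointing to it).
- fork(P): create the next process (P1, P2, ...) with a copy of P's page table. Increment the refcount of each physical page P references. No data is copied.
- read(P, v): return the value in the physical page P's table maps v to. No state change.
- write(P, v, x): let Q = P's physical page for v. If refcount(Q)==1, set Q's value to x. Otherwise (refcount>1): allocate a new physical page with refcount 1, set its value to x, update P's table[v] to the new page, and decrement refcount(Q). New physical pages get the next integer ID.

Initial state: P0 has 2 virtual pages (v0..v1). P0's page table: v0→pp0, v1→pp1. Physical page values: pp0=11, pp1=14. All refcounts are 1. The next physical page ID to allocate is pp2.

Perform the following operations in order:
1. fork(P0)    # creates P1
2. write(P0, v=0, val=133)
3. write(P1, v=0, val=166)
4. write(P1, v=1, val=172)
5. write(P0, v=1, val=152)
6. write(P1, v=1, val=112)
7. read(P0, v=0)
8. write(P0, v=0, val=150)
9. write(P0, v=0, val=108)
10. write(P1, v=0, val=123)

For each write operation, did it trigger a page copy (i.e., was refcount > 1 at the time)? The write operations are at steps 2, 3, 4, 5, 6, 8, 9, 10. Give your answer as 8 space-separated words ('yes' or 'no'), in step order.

Op 1: fork(P0) -> P1. 2 ppages; refcounts: pp0:2 pp1:2
Op 2: write(P0, v0, 133). refcount(pp0)=2>1 -> COPY to pp2. 3 ppages; refcounts: pp0:1 pp1:2 pp2:1
Op 3: write(P1, v0, 166). refcount(pp0)=1 -> write in place. 3 ppages; refcounts: pp0:1 pp1:2 pp2:1
Op 4: write(P1, v1, 172). refcount(pp1)=2>1 -> COPY to pp3. 4 ppages; refcounts: pp0:1 pp1:1 pp2:1 pp3:1
Op 5: write(P0, v1, 152). refcount(pp1)=1 -> write in place. 4 ppages; refcounts: pp0:1 pp1:1 pp2:1 pp3:1
Op 6: write(P1, v1, 112). refcount(pp3)=1 -> write in place. 4 ppages; refcounts: pp0:1 pp1:1 pp2:1 pp3:1
Op 7: read(P0, v0) -> 133. No state change.
Op 8: write(P0, v0, 150). refcount(pp2)=1 -> write in place. 4 ppages; refcounts: pp0:1 pp1:1 pp2:1 pp3:1
Op 9: write(P0, v0, 108). refcount(pp2)=1 -> write in place. 4 ppages; refcounts: pp0:1 pp1:1 pp2:1 pp3:1
Op 10: write(P1, v0, 123). refcount(pp0)=1 -> write in place. 4 ppages; refcounts: pp0:1 pp1:1 pp2:1 pp3:1

yes no yes no no no no no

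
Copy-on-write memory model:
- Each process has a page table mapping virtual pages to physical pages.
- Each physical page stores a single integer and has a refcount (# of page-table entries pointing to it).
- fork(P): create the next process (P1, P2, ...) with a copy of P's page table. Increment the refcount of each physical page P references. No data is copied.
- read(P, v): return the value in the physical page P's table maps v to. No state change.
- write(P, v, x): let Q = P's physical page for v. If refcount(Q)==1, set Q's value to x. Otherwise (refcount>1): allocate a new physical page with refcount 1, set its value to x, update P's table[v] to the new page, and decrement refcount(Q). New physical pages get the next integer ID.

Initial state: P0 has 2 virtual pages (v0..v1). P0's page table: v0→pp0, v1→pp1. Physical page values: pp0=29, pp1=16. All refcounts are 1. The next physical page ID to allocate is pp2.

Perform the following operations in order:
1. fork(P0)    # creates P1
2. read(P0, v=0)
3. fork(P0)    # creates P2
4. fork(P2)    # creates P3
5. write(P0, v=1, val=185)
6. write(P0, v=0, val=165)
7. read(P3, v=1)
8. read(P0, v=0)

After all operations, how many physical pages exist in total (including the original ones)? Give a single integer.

Answer: 4

Derivation:
Op 1: fork(P0) -> P1. 2 ppages; refcounts: pp0:2 pp1:2
Op 2: read(P0, v0) -> 29. No state change.
Op 3: fork(P0) -> P2. 2 ppages; refcounts: pp0:3 pp1:3
Op 4: fork(P2) -> P3. 2 ppages; refcounts: pp0:4 pp1:4
Op 5: write(P0, v1, 185). refcount(pp1)=4>1 -> COPY to pp2. 3 ppages; refcounts: pp0:4 pp1:3 pp2:1
Op 6: write(P0, v0, 165). refcount(pp0)=4>1 -> COPY to pp3. 4 ppages; refcounts: pp0:3 pp1:3 pp2:1 pp3:1
Op 7: read(P3, v1) -> 16. No state change.
Op 8: read(P0, v0) -> 165. No state change.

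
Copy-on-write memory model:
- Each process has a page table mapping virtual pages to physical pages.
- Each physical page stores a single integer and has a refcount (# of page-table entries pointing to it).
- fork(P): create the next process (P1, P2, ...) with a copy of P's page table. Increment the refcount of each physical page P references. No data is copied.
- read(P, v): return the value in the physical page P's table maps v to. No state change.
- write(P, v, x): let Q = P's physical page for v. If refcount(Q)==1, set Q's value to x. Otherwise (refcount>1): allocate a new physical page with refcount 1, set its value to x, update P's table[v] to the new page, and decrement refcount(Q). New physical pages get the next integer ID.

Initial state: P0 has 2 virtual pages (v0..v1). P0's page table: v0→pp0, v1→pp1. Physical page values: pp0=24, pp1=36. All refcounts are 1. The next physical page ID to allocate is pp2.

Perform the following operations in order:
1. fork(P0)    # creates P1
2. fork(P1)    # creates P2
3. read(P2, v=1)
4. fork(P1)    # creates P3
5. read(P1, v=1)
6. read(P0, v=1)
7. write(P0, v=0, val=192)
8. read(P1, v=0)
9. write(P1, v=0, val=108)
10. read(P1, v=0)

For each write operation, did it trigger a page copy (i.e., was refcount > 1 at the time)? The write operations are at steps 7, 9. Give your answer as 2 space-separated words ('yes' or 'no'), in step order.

Op 1: fork(P0) -> P1. 2 ppages; refcounts: pp0:2 pp1:2
Op 2: fork(P1) -> P2. 2 ppages; refcounts: pp0:3 pp1:3
Op 3: read(P2, v1) -> 36. No state change.
Op 4: fork(P1) -> P3. 2 ppages; refcounts: pp0:4 pp1:4
Op 5: read(P1, v1) -> 36. No state change.
Op 6: read(P0, v1) -> 36. No state change.
Op 7: write(P0, v0, 192). refcount(pp0)=4>1 -> COPY to pp2. 3 ppages; refcounts: pp0:3 pp1:4 pp2:1
Op 8: read(P1, v0) -> 24. No state change.
Op 9: write(P1, v0, 108). refcount(pp0)=3>1 -> COPY to pp3. 4 ppages; refcounts: pp0:2 pp1:4 pp2:1 pp3:1
Op 10: read(P1, v0) -> 108. No state change.

yes yes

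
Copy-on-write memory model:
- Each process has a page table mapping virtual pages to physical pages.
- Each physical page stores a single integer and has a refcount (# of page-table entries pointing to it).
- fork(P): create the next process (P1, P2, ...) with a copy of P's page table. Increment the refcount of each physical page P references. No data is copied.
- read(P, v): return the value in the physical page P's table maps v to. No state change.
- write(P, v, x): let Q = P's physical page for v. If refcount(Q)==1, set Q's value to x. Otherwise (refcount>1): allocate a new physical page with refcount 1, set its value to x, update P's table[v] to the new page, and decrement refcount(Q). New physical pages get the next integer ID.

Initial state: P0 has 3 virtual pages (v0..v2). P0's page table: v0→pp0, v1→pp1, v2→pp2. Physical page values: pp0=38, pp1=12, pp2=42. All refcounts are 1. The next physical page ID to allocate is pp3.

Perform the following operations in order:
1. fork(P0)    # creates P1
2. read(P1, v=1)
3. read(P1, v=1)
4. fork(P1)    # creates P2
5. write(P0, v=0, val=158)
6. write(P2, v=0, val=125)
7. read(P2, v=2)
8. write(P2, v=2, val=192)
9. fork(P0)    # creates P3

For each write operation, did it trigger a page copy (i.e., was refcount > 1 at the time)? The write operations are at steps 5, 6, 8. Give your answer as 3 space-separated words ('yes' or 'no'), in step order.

Op 1: fork(P0) -> P1. 3 ppages; refcounts: pp0:2 pp1:2 pp2:2
Op 2: read(P1, v1) -> 12. No state change.
Op 3: read(P1, v1) -> 12. No state change.
Op 4: fork(P1) -> P2. 3 ppages; refcounts: pp0:3 pp1:3 pp2:3
Op 5: write(P0, v0, 158). refcount(pp0)=3>1 -> COPY to pp3. 4 ppages; refcounts: pp0:2 pp1:3 pp2:3 pp3:1
Op 6: write(P2, v0, 125). refcount(pp0)=2>1 -> COPY to pp4. 5 ppages; refcounts: pp0:1 pp1:3 pp2:3 pp3:1 pp4:1
Op 7: read(P2, v2) -> 42. No state change.
Op 8: write(P2, v2, 192). refcount(pp2)=3>1 -> COPY to pp5. 6 ppages; refcounts: pp0:1 pp1:3 pp2:2 pp3:1 pp4:1 pp5:1
Op 9: fork(P0) -> P3. 6 ppages; refcounts: pp0:1 pp1:4 pp2:3 pp3:2 pp4:1 pp5:1

yes yes yes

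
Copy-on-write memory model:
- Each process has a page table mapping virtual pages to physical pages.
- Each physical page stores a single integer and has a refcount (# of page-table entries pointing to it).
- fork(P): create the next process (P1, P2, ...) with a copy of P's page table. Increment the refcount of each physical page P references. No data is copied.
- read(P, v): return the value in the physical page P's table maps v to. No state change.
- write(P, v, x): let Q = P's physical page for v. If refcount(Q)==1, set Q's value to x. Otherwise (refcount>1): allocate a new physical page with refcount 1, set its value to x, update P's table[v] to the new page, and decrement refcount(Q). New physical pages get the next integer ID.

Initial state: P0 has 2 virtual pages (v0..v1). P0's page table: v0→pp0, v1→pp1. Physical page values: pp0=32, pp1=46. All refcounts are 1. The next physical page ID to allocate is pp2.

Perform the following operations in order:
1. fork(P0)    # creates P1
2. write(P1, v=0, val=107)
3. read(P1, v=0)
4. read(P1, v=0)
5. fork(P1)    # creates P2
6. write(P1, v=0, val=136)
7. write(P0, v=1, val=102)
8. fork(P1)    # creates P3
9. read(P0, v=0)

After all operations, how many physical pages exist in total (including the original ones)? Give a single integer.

Answer: 5

Derivation:
Op 1: fork(P0) -> P1. 2 ppages; refcounts: pp0:2 pp1:2
Op 2: write(P1, v0, 107). refcount(pp0)=2>1 -> COPY to pp2. 3 ppages; refcounts: pp0:1 pp1:2 pp2:1
Op 3: read(P1, v0) -> 107. No state change.
Op 4: read(P1, v0) -> 107. No state change.
Op 5: fork(P1) -> P2. 3 ppages; refcounts: pp0:1 pp1:3 pp2:2
Op 6: write(P1, v0, 136). refcount(pp2)=2>1 -> COPY to pp3. 4 ppages; refcounts: pp0:1 pp1:3 pp2:1 pp3:1
Op 7: write(P0, v1, 102). refcount(pp1)=3>1 -> COPY to pp4. 5 ppages; refcounts: pp0:1 pp1:2 pp2:1 pp3:1 pp4:1
Op 8: fork(P1) -> P3. 5 ppages; refcounts: pp0:1 pp1:3 pp2:1 pp3:2 pp4:1
Op 9: read(P0, v0) -> 32. No state change.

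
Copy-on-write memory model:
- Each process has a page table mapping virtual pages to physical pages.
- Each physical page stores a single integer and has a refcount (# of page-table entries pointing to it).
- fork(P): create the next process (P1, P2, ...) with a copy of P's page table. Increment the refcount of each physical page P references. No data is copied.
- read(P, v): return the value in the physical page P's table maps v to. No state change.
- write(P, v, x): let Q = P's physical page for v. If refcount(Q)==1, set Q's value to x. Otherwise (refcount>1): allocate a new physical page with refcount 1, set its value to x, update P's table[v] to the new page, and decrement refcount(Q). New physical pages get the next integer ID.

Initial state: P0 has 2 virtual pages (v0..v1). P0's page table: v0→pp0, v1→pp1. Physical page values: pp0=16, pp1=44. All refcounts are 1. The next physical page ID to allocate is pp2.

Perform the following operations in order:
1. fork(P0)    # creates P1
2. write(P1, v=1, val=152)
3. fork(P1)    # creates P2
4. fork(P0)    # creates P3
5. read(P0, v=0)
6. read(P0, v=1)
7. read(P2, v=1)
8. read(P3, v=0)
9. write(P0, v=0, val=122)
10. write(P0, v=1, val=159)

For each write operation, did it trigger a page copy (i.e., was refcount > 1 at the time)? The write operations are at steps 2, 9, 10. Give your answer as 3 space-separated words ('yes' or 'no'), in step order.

Op 1: fork(P0) -> P1. 2 ppages; refcounts: pp0:2 pp1:2
Op 2: write(P1, v1, 152). refcount(pp1)=2>1 -> COPY to pp2. 3 ppages; refcounts: pp0:2 pp1:1 pp2:1
Op 3: fork(P1) -> P2. 3 ppages; refcounts: pp0:3 pp1:1 pp2:2
Op 4: fork(P0) -> P3. 3 ppages; refcounts: pp0:4 pp1:2 pp2:2
Op 5: read(P0, v0) -> 16. No state change.
Op 6: read(P0, v1) -> 44. No state change.
Op 7: read(P2, v1) -> 152. No state change.
Op 8: read(P3, v0) -> 16. No state change.
Op 9: write(P0, v0, 122). refcount(pp0)=4>1 -> COPY to pp3. 4 ppages; refcounts: pp0:3 pp1:2 pp2:2 pp3:1
Op 10: write(P0, v1, 159). refcount(pp1)=2>1 -> COPY to pp4. 5 ppages; refcounts: pp0:3 pp1:1 pp2:2 pp3:1 pp4:1

yes yes yes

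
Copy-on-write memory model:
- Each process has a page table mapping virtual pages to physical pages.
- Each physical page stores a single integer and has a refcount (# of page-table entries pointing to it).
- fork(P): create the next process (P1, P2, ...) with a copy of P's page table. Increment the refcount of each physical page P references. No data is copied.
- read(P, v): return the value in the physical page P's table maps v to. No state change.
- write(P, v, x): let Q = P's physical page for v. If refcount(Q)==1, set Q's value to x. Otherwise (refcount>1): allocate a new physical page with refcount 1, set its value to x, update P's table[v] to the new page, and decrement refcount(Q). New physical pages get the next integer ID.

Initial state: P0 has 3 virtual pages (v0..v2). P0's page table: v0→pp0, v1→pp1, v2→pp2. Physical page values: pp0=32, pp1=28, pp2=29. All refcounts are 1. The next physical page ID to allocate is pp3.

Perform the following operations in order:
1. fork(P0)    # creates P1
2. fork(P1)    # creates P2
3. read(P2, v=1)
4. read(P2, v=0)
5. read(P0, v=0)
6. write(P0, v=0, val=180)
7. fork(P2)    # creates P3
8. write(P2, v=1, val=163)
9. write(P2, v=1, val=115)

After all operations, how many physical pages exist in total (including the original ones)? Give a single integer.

Op 1: fork(P0) -> P1. 3 ppages; refcounts: pp0:2 pp1:2 pp2:2
Op 2: fork(P1) -> P2. 3 ppages; refcounts: pp0:3 pp1:3 pp2:3
Op 3: read(P2, v1) -> 28. No state change.
Op 4: read(P2, v0) -> 32. No state change.
Op 5: read(P0, v0) -> 32. No state change.
Op 6: write(P0, v0, 180). refcount(pp0)=3>1 -> COPY to pp3. 4 ppages; refcounts: pp0:2 pp1:3 pp2:3 pp3:1
Op 7: fork(P2) -> P3. 4 ppages; refcounts: pp0:3 pp1:4 pp2:4 pp3:1
Op 8: write(P2, v1, 163). refcount(pp1)=4>1 -> COPY to pp4. 5 ppages; refcounts: pp0:3 pp1:3 pp2:4 pp3:1 pp4:1
Op 9: write(P2, v1, 115). refcount(pp4)=1 -> write in place. 5 ppages; refcounts: pp0:3 pp1:3 pp2:4 pp3:1 pp4:1

Answer: 5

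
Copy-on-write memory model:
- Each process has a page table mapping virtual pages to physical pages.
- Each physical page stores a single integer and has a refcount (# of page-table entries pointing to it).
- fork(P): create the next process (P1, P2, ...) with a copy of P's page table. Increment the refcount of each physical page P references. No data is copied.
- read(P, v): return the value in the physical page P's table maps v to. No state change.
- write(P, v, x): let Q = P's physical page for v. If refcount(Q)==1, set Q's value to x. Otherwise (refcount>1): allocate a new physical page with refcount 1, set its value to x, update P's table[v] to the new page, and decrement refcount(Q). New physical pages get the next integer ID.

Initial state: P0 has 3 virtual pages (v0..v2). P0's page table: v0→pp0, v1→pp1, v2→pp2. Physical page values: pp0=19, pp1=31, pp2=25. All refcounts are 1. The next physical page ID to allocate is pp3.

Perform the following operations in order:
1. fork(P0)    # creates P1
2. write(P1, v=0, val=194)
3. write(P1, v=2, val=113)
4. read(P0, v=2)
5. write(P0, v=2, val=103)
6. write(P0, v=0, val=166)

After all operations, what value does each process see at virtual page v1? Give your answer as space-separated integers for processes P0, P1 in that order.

Op 1: fork(P0) -> P1. 3 ppages; refcounts: pp0:2 pp1:2 pp2:2
Op 2: write(P1, v0, 194). refcount(pp0)=2>1 -> COPY to pp3. 4 ppages; refcounts: pp0:1 pp1:2 pp2:2 pp3:1
Op 3: write(P1, v2, 113). refcount(pp2)=2>1 -> COPY to pp4. 5 ppages; refcounts: pp0:1 pp1:2 pp2:1 pp3:1 pp4:1
Op 4: read(P0, v2) -> 25. No state change.
Op 5: write(P0, v2, 103). refcount(pp2)=1 -> write in place. 5 ppages; refcounts: pp0:1 pp1:2 pp2:1 pp3:1 pp4:1
Op 6: write(P0, v0, 166). refcount(pp0)=1 -> write in place. 5 ppages; refcounts: pp0:1 pp1:2 pp2:1 pp3:1 pp4:1
P0: v1 -> pp1 = 31
P1: v1 -> pp1 = 31

Answer: 31 31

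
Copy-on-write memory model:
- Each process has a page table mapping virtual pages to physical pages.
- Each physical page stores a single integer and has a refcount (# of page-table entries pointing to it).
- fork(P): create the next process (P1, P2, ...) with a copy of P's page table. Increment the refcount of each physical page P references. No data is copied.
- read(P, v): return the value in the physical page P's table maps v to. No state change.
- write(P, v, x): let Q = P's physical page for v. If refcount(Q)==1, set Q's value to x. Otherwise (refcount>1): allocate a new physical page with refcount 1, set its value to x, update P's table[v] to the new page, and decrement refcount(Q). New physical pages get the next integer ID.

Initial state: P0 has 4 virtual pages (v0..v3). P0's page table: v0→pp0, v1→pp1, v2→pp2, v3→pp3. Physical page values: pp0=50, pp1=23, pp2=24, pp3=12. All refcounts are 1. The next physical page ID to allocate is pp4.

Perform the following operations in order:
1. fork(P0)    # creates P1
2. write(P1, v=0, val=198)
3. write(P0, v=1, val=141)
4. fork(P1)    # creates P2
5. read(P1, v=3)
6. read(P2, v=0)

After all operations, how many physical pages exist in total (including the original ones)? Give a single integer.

Op 1: fork(P0) -> P1. 4 ppages; refcounts: pp0:2 pp1:2 pp2:2 pp3:2
Op 2: write(P1, v0, 198). refcount(pp0)=2>1 -> COPY to pp4. 5 ppages; refcounts: pp0:1 pp1:2 pp2:2 pp3:2 pp4:1
Op 3: write(P0, v1, 141). refcount(pp1)=2>1 -> COPY to pp5. 6 ppages; refcounts: pp0:1 pp1:1 pp2:2 pp3:2 pp4:1 pp5:1
Op 4: fork(P1) -> P2. 6 ppages; refcounts: pp0:1 pp1:2 pp2:3 pp3:3 pp4:2 pp5:1
Op 5: read(P1, v3) -> 12. No state change.
Op 6: read(P2, v0) -> 198. No state change.

Answer: 6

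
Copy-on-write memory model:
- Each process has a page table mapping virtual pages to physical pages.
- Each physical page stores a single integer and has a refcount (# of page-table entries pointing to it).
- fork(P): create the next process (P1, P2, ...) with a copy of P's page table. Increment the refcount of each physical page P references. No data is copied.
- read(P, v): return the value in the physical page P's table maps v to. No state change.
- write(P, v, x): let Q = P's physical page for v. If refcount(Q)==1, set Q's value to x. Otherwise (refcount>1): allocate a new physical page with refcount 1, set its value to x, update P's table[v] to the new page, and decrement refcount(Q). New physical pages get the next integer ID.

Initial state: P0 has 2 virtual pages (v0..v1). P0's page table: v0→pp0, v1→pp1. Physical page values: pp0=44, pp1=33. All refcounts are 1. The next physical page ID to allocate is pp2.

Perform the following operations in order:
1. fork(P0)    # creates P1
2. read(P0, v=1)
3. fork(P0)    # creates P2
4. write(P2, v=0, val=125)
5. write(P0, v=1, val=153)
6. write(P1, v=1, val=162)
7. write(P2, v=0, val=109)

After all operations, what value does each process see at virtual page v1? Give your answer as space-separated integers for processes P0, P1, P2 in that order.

Op 1: fork(P0) -> P1. 2 ppages; refcounts: pp0:2 pp1:2
Op 2: read(P0, v1) -> 33. No state change.
Op 3: fork(P0) -> P2. 2 ppages; refcounts: pp0:3 pp1:3
Op 4: write(P2, v0, 125). refcount(pp0)=3>1 -> COPY to pp2. 3 ppages; refcounts: pp0:2 pp1:3 pp2:1
Op 5: write(P0, v1, 153). refcount(pp1)=3>1 -> COPY to pp3. 4 ppages; refcounts: pp0:2 pp1:2 pp2:1 pp3:1
Op 6: write(P1, v1, 162). refcount(pp1)=2>1 -> COPY to pp4. 5 ppages; refcounts: pp0:2 pp1:1 pp2:1 pp3:1 pp4:1
Op 7: write(P2, v0, 109). refcount(pp2)=1 -> write in place. 5 ppages; refcounts: pp0:2 pp1:1 pp2:1 pp3:1 pp4:1
P0: v1 -> pp3 = 153
P1: v1 -> pp4 = 162
P2: v1 -> pp1 = 33

Answer: 153 162 33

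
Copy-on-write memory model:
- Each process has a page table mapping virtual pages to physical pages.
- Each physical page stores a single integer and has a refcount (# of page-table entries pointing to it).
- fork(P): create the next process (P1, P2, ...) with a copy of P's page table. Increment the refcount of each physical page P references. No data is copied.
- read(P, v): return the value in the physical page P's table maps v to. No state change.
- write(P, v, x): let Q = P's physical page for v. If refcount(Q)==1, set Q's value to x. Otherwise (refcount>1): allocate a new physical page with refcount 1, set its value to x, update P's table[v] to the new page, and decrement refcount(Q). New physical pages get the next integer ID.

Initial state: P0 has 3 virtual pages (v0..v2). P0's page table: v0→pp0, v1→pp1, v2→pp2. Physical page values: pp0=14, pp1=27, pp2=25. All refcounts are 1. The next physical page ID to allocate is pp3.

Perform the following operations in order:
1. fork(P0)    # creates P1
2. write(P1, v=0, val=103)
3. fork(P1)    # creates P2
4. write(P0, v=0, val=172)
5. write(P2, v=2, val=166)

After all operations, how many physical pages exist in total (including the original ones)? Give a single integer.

Op 1: fork(P0) -> P1. 3 ppages; refcounts: pp0:2 pp1:2 pp2:2
Op 2: write(P1, v0, 103). refcount(pp0)=2>1 -> COPY to pp3. 4 ppages; refcounts: pp0:1 pp1:2 pp2:2 pp3:1
Op 3: fork(P1) -> P2. 4 ppages; refcounts: pp0:1 pp1:3 pp2:3 pp3:2
Op 4: write(P0, v0, 172). refcount(pp0)=1 -> write in place. 4 ppages; refcounts: pp0:1 pp1:3 pp2:3 pp3:2
Op 5: write(P2, v2, 166). refcount(pp2)=3>1 -> COPY to pp4. 5 ppages; refcounts: pp0:1 pp1:3 pp2:2 pp3:2 pp4:1

Answer: 5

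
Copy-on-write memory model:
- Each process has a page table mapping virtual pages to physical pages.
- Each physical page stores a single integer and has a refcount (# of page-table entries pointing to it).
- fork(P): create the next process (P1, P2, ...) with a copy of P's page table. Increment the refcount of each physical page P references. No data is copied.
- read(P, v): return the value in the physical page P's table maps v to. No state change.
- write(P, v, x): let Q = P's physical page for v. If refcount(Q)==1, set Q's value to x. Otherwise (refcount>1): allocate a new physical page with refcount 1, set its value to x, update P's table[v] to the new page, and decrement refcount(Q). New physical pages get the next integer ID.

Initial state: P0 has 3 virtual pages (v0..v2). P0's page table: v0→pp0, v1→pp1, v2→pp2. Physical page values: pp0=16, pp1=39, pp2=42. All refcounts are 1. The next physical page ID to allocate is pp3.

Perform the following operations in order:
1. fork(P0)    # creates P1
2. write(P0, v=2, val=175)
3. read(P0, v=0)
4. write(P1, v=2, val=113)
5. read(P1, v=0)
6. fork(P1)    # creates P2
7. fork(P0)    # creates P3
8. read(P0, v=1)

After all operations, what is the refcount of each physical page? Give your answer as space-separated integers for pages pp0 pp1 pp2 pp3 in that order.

Op 1: fork(P0) -> P1. 3 ppages; refcounts: pp0:2 pp1:2 pp2:2
Op 2: write(P0, v2, 175). refcount(pp2)=2>1 -> COPY to pp3. 4 ppages; refcounts: pp0:2 pp1:2 pp2:1 pp3:1
Op 3: read(P0, v0) -> 16. No state change.
Op 4: write(P1, v2, 113). refcount(pp2)=1 -> write in place. 4 ppages; refcounts: pp0:2 pp1:2 pp2:1 pp3:1
Op 5: read(P1, v0) -> 16. No state change.
Op 6: fork(P1) -> P2. 4 ppages; refcounts: pp0:3 pp1:3 pp2:2 pp3:1
Op 7: fork(P0) -> P3. 4 ppages; refcounts: pp0:4 pp1:4 pp2:2 pp3:2
Op 8: read(P0, v1) -> 39. No state change.

Answer: 4 4 2 2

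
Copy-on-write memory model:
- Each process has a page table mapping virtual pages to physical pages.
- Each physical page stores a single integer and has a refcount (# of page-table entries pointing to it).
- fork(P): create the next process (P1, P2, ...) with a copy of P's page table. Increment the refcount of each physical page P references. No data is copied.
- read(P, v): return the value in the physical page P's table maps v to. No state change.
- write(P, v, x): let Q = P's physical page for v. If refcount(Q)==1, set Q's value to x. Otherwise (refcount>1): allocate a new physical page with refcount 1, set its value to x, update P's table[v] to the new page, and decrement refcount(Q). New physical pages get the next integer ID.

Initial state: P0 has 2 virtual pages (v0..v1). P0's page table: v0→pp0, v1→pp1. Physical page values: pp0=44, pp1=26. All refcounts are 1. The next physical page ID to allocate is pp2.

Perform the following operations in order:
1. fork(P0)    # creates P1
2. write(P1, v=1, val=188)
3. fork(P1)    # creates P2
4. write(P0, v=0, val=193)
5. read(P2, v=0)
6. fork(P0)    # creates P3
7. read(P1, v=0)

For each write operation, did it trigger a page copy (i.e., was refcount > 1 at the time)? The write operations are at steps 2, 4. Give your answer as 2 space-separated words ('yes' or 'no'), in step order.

Op 1: fork(P0) -> P1. 2 ppages; refcounts: pp0:2 pp1:2
Op 2: write(P1, v1, 188). refcount(pp1)=2>1 -> COPY to pp2. 3 ppages; refcounts: pp0:2 pp1:1 pp2:1
Op 3: fork(P1) -> P2. 3 ppages; refcounts: pp0:3 pp1:1 pp2:2
Op 4: write(P0, v0, 193). refcount(pp0)=3>1 -> COPY to pp3. 4 ppages; refcounts: pp0:2 pp1:1 pp2:2 pp3:1
Op 5: read(P2, v0) -> 44. No state change.
Op 6: fork(P0) -> P3. 4 ppages; refcounts: pp0:2 pp1:2 pp2:2 pp3:2
Op 7: read(P1, v0) -> 44. No state change.

yes yes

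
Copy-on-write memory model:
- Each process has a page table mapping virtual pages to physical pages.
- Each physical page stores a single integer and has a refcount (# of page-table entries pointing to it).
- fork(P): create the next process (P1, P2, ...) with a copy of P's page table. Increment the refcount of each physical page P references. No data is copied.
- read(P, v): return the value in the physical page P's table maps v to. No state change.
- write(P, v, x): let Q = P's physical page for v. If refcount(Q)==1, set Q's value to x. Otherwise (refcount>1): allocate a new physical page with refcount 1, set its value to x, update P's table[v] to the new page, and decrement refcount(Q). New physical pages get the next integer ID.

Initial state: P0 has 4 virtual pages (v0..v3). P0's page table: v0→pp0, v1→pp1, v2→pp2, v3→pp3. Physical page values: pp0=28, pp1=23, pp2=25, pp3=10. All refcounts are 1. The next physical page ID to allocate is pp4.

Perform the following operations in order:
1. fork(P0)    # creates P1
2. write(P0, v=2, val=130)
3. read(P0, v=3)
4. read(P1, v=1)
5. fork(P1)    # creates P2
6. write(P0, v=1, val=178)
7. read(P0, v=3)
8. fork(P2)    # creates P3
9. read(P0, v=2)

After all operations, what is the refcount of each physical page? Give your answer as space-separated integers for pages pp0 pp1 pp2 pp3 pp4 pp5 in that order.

Answer: 4 3 3 4 1 1

Derivation:
Op 1: fork(P0) -> P1. 4 ppages; refcounts: pp0:2 pp1:2 pp2:2 pp3:2
Op 2: write(P0, v2, 130). refcount(pp2)=2>1 -> COPY to pp4. 5 ppages; refcounts: pp0:2 pp1:2 pp2:1 pp3:2 pp4:1
Op 3: read(P0, v3) -> 10. No state change.
Op 4: read(P1, v1) -> 23. No state change.
Op 5: fork(P1) -> P2. 5 ppages; refcounts: pp0:3 pp1:3 pp2:2 pp3:3 pp4:1
Op 6: write(P0, v1, 178). refcount(pp1)=3>1 -> COPY to pp5. 6 ppages; refcounts: pp0:3 pp1:2 pp2:2 pp3:3 pp4:1 pp5:1
Op 7: read(P0, v3) -> 10. No state change.
Op 8: fork(P2) -> P3. 6 ppages; refcounts: pp0:4 pp1:3 pp2:3 pp3:4 pp4:1 pp5:1
Op 9: read(P0, v2) -> 130. No state change.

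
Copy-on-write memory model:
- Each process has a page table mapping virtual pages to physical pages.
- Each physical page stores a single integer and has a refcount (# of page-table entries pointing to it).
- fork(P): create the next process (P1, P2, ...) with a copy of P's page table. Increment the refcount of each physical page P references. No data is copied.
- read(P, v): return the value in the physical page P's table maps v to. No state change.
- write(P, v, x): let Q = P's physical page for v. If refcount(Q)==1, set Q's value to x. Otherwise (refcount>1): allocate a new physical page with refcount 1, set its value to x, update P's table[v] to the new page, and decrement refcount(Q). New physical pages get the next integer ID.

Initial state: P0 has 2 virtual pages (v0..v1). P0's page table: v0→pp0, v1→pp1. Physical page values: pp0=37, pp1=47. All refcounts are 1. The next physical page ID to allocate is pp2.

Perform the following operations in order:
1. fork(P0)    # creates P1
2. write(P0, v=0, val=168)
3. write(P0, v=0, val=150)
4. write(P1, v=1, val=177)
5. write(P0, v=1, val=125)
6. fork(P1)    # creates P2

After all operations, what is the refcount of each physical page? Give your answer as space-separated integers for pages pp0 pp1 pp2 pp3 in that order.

Op 1: fork(P0) -> P1. 2 ppages; refcounts: pp0:2 pp1:2
Op 2: write(P0, v0, 168). refcount(pp0)=2>1 -> COPY to pp2. 3 ppages; refcounts: pp0:1 pp1:2 pp2:1
Op 3: write(P0, v0, 150). refcount(pp2)=1 -> write in place. 3 ppages; refcounts: pp0:1 pp1:2 pp2:1
Op 4: write(P1, v1, 177). refcount(pp1)=2>1 -> COPY to pp3. 4 ppages; refcounts: pp0:1 pp1:1 pp2:1 pp3:1
Op 5: write(P0, v1, 125). refcount(pp1)=1 -> write in place. 4 ppages; refcounts: pp0:1 pp1:1 pp2:1 pp3:1
Op 6: fork(P1) -> P2. 4 ppages; refcounts: pp0:2 pp1:1 pp2:1 pp3:2

Answer: 2 1 1 2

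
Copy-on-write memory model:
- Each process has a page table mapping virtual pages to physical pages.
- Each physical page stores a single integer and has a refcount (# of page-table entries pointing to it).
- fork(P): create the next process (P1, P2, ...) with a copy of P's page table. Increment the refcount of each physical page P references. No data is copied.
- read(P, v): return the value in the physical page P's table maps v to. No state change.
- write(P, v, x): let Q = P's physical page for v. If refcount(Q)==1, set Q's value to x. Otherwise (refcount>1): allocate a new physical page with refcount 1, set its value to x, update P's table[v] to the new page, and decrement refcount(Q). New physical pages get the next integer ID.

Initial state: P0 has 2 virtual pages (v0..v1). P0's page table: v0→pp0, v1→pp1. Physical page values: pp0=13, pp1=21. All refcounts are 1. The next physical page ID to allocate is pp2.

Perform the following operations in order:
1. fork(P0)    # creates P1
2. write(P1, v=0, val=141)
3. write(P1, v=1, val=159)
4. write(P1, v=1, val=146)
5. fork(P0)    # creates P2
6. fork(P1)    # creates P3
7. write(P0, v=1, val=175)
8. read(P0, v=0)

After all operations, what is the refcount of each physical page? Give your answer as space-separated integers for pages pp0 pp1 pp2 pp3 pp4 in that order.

Op 1: fork(P0) -> P1. 2 ppages; refcounts: pp0:2 pp1:2
Op 2: write(P1, v0, 141). refcount(pp0)=2>1 -> COPY to pp2. 3 ppages; refcounts: pp0:1 pp1:2 pp2:1
Op 3: write(P1, v1, 159). refcount(pp1)=2>1 -> COPY to pp3. 4 ppages; refcounts: pp0:1 pp1:1 pp2:1 pp3:1
Op 4: write(P1, v1, 146). refcount(pp3)=1 -> write in place. 4 ppages; refcounts: pp0:1 pp1:1 pp2:1 pp3:1
Op 5: fork(P0) -> P2. 4 ppages; refcounts: pp0:2 pp1:2 pp2:1 pp3:1
Op 6: fork(P1) -> P3. 4 ppages; refcounts: pp0:2 pp1:2 pp2:2 pp3:2
Op 7: write(P0, v1, 175). refcount(pp1)=2>1 -> COPY to pp4. 5 ppages; refcounts: pp0:2 pp1:1 pp2:2 pp3:2 pp4:1
Op 8: read(P0, v0) -> 13. No state change.

Answer: 2 1 2 2 1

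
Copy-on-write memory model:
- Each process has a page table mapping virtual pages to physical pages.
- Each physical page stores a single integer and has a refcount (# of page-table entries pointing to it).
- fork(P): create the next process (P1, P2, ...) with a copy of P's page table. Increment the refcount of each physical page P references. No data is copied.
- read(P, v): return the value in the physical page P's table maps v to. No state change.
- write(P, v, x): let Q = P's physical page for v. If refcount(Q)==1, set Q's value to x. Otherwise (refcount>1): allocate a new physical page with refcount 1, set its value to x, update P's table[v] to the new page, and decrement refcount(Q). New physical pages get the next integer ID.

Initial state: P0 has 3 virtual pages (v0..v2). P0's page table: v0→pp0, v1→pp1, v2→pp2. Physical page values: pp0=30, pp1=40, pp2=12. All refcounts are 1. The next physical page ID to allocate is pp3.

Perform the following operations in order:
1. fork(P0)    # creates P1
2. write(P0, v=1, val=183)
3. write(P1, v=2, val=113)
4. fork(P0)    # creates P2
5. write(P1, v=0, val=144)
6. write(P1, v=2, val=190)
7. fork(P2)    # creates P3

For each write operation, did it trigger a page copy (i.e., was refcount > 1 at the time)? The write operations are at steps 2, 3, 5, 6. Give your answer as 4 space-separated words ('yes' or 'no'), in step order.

Op 1: fork(P0) -> P1. 3 ppages; refcounts: pp0:2 pp1:2 pp2:2
Op 2: write(P0, v1, 183). refcount(pp1)=2>1 -> COPY to pp3. 4 ppages; refcounts: pp0:2 pp1:1 pp2:2 pp3:1
Op 3: write(P1, v2, 113). refcount(pp2)=2>1 -> COPY to pp4. 5 ppages; refcounts: pp0:2 pp1:1 pp2:1 pp3:1 pp4:1
Op 4: fork(P0) -> P2. 5 ppages; refcounts: pp0:3 pp1:1 pp2:2 pp3:2 pp4:1
Op 5: write(P1, v0, 144). refcount(pp0)=3>1 -> COPY to pp5. 6 ppages; refcounts: pp0:2 pp1:1 pp2:2 pp3:2 pp4:1 pp5:1
Op 6: write(P1, v2, 190). refcount(pp4)=1 -> write in place. 6 ppages; refcounts: pp0:2 pp1:1 pp2:2 pp3:2 pp4:1 pp5:1
Op 7: fork(P2) -> P3. 6 ppages; refcounts: pp0:3 pp1:1 pp2:3 pp3:3 pp4:1 pp5:1

yes yes yes no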